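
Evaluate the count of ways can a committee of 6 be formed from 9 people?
C(9,6) = 9! / (6! × (9-6)!)
         = 9! / (6! × 3!)
         = 84
Final answer: 84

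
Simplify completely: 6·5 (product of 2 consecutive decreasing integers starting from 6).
30

Solution: This is P(6,2) = 6!/(4)! = 30.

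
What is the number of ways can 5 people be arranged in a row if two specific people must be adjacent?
48

Explanation: Treat pair as unit: (5-1)! arrangements × 2 internal orders = 48.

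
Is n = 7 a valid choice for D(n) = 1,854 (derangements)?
Yes

D(7) = (7-1)·[D(6) + D(5)] = 6·[265 + 44] = 1,854, which equals 1,854.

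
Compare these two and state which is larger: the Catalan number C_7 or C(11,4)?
C_7

C_7 = C(14,7)/(7+1) = 3,432/8 = 429; C(11,4) = 330.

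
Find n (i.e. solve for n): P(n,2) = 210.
P(n,2) = n(n−1) is increasing in n; n(n−1) ≈ (n−0.5)^2 = 210 gives n ≈ 15.0. Check: P(13,2) = 156, P(14,2) = 182, P(15,2) = 210 ✓. So n = 15.
Final answer: 15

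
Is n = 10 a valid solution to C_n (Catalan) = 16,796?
C_10 = C(20,10)/(10+1) = 184,756/11 = 16,796, which equals 16,796.

Answer: Yes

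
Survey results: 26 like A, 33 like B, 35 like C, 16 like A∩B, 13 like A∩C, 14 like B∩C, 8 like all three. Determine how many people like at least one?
59

Solution: |A∪B∪C| = 26+33+35-16-13-14+8 = 59.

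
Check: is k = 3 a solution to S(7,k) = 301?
S(7,3) = 3·S(6,3) + S(6,2) = 3·90 + 31 = 301, which equals 301.
Final answer: Yes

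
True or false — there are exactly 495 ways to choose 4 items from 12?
True

Working:
C(12,4) = 495.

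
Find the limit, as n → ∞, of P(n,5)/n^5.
1

Reasoning: P(n,5) = n(n-1)···(n-4) ≈ n^5 for large n. Limit = 1.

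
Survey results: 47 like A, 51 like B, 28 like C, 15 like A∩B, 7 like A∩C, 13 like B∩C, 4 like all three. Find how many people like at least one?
|A∪B∪C| = 47+51+28-15-7-13+4 = 95.

Answer: 95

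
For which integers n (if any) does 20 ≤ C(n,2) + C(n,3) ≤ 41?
C(4,2)+C(4,3)=10; C(5,2)+C(5,3)=20; C(6,2)+C(6,3)=35; C(7,2)+C(7,3)=56. So valid n = 5, 6.

Answer: 5, 6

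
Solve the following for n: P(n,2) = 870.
P(n,2) = n(n−1) is increasing in n; n(n−1) ≈ (n−0.5)^2 = 870 gives n ≈ 30.0. Check: P(28,2) = 756, P(29,2) = 812, P(30,2) = 870 ✓. So n = 30.

Answer: 30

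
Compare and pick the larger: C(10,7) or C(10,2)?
C(10,7)=120, C(10,2)=45.

Answer: C(10,7)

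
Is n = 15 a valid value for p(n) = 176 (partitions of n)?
Pentagonal recurrence p(n) = p(n−1) + p(n−2) − p(n−5) − p(n−7) + …: p(15) = p(14) + p(13) − p(10) − p(8) + p(3) + p(0) = 135 + 101 − 42 − 22 + 3 + 1 = 176, which equals 176.
Final answer: Yes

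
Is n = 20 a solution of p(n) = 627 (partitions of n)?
Yes

Explanation: Pentagonal recurrence p(n) = p(n−1) + p(n−2) − p(n−5) − p(n−7) + …: p(20) = p(19) + p(18) − p(15) − p(13) + p(8) + p(5) = 490 + 385 − 176 − 101 + 22 + 7 = 627, which equals 627.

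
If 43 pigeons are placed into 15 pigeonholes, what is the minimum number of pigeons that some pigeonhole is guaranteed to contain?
Pigeonhole: ⌈43/15⌉ = 3.
Final answer: 3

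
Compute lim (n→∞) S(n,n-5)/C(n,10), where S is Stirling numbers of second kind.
The leading term of S(n,n-5) as a polynomial in n is (9)!!·C(n,10), so the ratio → (9)!! = 945.

Answer: 945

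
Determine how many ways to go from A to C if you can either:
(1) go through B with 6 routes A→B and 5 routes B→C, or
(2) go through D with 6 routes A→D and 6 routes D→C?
66

Working:
Route via B: 6×5=30. Route via D: 6×6=36. Total: 66.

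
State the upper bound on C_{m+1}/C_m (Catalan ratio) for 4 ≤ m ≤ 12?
C_{m+1}/C_m = 2(2m+1)/(m+2), which increases with m. Maximum at m = 12: 2·25/14 = 25/7.
Final answer: 25/7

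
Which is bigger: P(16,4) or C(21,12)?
C(21,12)

Working:
P(16,4)=43,680, C(21,12)=293,930.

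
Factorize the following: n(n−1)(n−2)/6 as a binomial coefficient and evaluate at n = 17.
C(n,3); C(17,3) = 680

Solution: n(n−1)(n−2)/6 = n!/(3!(n−3)!) = C(n,3). At n = 17: C(17,3) = 680.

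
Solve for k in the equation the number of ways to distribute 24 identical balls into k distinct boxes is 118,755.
Stars and bars: the count is C(24+k−1, k−1), increasing in k. k=4: C(27,3) = 2,925, k=5: C(28,4) = 20,475, k=6: C(29,5) = 118,755 ✓. So k = 6.
Final answer: 6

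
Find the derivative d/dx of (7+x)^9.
9(7+x)^8

Working:
Using the power rule: d/dx (7+x)^9 = 9(7+x)^{8}.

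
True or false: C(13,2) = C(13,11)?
True

Reasoning: C(13,2) = C(13,13-2) by the symmetry property; both equal 78.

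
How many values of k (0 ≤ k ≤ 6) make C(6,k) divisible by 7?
0

Reasoning: Checking C(6,k) mod 7 for k = 0..6: none are divisible by 7. Count = 0.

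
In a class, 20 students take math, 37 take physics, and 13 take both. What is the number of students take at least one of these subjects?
44

Explanation: |A∪B| = |A|+|B|-|A∩B| = 20+37-13 = 44.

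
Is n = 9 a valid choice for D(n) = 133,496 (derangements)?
Yes

Solution: D(9) = (9-1)·[D(8) + D(7)] = 8·[14,833 + 1,854] = 133,496, which equals 133,496.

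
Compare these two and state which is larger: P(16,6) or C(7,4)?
P(16,6)

Explanation: P(16,6)=5,765,760, C(7,4)=35.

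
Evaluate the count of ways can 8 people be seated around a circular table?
Circular arrangements: (8-1)! = 5,040.
Final answer: 5,040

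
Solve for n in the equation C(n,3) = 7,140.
C(n,3) = n(n−1)(n−2)/3! is increasing in n, and n(n−1)(n−2) = 3!·7,140 = 42,840 ≈ (n−1)^3 gives n ≈ 36.0. Check: C(34,3) = 5,984, C(35,3) = 6,545, C(36,3) = 7,140 ✓. So n = 36.

Answer: 36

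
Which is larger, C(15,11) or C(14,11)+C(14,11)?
C(15,11)

C(15,11)=1,365; C(14,11)+C(14,11)=364+364=728.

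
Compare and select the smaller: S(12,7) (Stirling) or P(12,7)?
S(12,7)

S(12,7) = 7·S(11,7) + S(11,6) = 7·63,987 + 179,487 = 627,396; P(12,7) = 3,991,680.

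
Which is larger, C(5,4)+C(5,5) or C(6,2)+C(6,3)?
C(6,2)+C(6,3)

Reasoning: First=6, Second=35.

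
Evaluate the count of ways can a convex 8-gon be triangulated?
132

Solution: Using the Catalan number formula: C_n = C(2n, n) / (n+1)
C_6 = C(12, 6) / (6+1)
     = 924 / 7
     = 132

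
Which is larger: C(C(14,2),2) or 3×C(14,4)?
C(C(14,2),2)=4,095, 3×C(14,4)=3,003.

Answer: C(C(14,2),2)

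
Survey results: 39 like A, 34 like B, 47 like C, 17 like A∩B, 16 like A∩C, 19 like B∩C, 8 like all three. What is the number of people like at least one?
76

Explanation: |A∪B∪C| = 39+34+47-17-16-19+8 = 76.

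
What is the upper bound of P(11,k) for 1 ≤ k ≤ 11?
P(11,k) increases in k, so maximum at k = 11: 11! = 39,916,800.
Final answer: 39,916,800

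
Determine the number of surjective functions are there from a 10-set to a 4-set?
818,520

Solution: Onto functions = 4! × S(10,4)
First compute S(10,4) via recurrence:
Using the Stirling recurrence: S(n,k) = k·S(n-1,k) + S(n-1,k-1)
S(10,4) = 4·S(9,4) + S(9,3)
         = 4·7770 + 3025
         = 31080 + 3025
         = 34,105
Then: 24 × 34105 = 818,520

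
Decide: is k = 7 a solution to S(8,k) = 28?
Yes

Working:
S(8,7) = 7·S(7,7) + S(7,6) = 7·1 + 21 = 28, which equals 28.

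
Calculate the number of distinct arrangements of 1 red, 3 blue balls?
4

Explanation: Multinomial: 4!/(1! × 3!) = 4.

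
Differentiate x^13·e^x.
(13x^12 + x^13)e^x
Product rule: d/dx[x^13]·e^x + x^13·d/dx[e^x] = 13x^{12}e^x + x^13e^x.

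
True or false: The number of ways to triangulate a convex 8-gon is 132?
True
Triangulations of a convex 8-gon are counted by the Catalan number C_6: C_6 = C(12,6)/(6+1) = 924/7 = 132.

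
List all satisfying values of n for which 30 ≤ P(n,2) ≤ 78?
6, 7, 8, 9

Solution: P(5,2)=20; P(6,2)=30; P(7,2)=42; P(8,2)=56; P(9,2)=72; P(10,2)=90. So valid n = 6, 7, 8, 9.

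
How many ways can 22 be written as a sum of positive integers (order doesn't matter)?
1,002

Solution: Pentagonal recurrence p(n) = p(n−1) + p(n−2) − p(n−5) − p(n−7) + …: p(22) = p(21) + p(20) − p(17) − p(15) + p(10) + p(7) − p(0) = 792 + 627 − 297 − 176 + 42 + 15 − 1 = 1,002.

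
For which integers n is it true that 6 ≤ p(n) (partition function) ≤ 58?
Tabulating p(n) via p(n) = p(n−1) + p(n−2) − p(n−5) − p(n−7) + …: p(4)=5; p(5)=7; p(6)=11; p(7)=15; p(8)=22; p(9)=30; p(10)=42; p(11)=56; p(12)=77. So valid n = 5, 6, 7, 8, 9, 10, 11.

Answer: 5, 6, 7, 8, 9, 10, 11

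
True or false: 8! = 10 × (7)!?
False

Reasoning: 8! = 8 × 7! = 40,320, but 10 × 7! = 50,400.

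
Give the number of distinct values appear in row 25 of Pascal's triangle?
Row 25 has entries C(25,0)..C(25,25); by symmetry C(25,k)=C(25,25-k), giving 13 distinct values.
Final answer: 13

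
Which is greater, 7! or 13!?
7!=5,040, 13!=6,227,020,800. 13! > 7!.

Answer: 13!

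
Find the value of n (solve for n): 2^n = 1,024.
10
2^10 = 1,024, so n = 10.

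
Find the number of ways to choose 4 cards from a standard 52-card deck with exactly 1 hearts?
118,807
13 hearts and 39 non-hearts: C(13,1) × C(39,3) = 13 × 9139 = 118,807.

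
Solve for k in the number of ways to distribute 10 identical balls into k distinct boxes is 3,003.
Stars and bars: the count is C(10+k−1, k−1), increasing in k. k=4: C(13,3) = 286, k=5: C(14,4) = 1,001, k=6: C(15,5) = 3,003 ✓. So k = 6.
Final answer: 6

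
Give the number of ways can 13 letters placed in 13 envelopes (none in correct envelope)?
Using D(n) = (n-1)[D(n-1) + D(n-2)]:
D(13) = (13-1) × [D(12) + D(11)]
      = 12 × [176214841 + 14684570]
      = 12 × 190899411
      = 2,290,792,932

Answer: 2,290,792,932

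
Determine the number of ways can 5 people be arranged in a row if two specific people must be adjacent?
48
Treat pair as unit: (5-1)! arrangements × 2 internal orders = 48.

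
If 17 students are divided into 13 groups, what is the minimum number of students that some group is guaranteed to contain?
2

Reasoning: Pigeonhole: ⌈17/13⌉ = 2.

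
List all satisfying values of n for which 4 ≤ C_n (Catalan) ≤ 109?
3, 4, 5
C_2=2; C_3=5; C_4=14; C_5=42; C_6=132. So valid n = 3, 4, 5.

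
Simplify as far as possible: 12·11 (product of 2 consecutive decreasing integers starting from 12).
132

Solution: This is P(12,2) = 12!/(10)! = 132.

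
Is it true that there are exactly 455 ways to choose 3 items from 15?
True

Explanation: C(15,3) = 455.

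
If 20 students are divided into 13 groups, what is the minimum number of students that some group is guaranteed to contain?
2

Reasoning: Pigeonhole: ⌈20/13⌉ = 2.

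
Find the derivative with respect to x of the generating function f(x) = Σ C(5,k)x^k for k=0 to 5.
Σ k·C(5,k)x^(k-1) for k=1 to 5

Explanation: Term-by-term differentiation gives Σ k·C(5,k)x^{k-1} for k=1 to 5.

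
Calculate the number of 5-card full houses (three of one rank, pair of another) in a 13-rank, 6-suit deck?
46,800

Reasoning: Triple rank: 13. Triple suits: C(6,3)=20. Pair rank: 12. Pair suits: C(6,2)=15. Total: 46,800.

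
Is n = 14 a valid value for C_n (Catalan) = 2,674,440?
C_14 = C(28,14)/(14+1) = 40,116,600/15 = 2,674,440, which equals 2,674,440.

Answer: Yes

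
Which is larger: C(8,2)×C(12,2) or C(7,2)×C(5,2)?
C(8,2)×C(12,2)

C(8,2)×C(12,2)=1,848, C(7,2)×C(5,2)=210.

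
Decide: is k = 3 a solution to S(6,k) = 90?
S(6,3) = 3·S(5,3) + S(5,2) = 3·25 + 15 = 90, which equals 90.

Answer: Yes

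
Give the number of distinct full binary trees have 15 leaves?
Using the Catalan number formula: C_n = C(2n, n) / (n+1)
C_14 = C(28, 14) / (14+1)
     = 40116600 / 15
     = 2,674,440
Final answer: 2,674,440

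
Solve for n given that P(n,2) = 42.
P(n,2) = n(n−1) is increasing in n; n(n−1) ≈ (n−0.5)^2 = 42 gives n ≈ 7.0. Check: P(5,2) = 20, P(6,2) = 30, P(7,2) = 42 ✓. So n = 7.

Answer: 7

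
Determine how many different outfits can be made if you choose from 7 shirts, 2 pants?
By the multiplication principle: 7 × 2 = 14.

Answer: 14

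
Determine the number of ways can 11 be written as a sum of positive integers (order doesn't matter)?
Pentagonal recurrence p(n) = p(n−1) + p(n−2) − p(n−5) − p(n−7) + …: p(11) = p(10) + p(9) − p(6) − p(4) = 42 + 30 − 11 − 5 = 56.

Answer: 56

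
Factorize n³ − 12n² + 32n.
n³ − 12n² + 32n = n(n² − 12n + 32) = n(n − 4)(n − 8).

Answer: n(n − 4)(n − 8)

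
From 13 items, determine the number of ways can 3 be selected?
C(13,3) = 13! / (3! × (13-3)!)
         = 13! / (3! × 10!)
         = 286
Final answer: 286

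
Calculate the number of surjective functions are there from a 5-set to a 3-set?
150

Solution: Onto functions = 3! × S(5,3)
First compute S(5,3) via recurrence:
Using the Stirling recurrence: S(n,k) = k·S(n-1,k) + S(n-1,k-1)
S(5,3) = 3·S(4,3) + S(4,2)
         = 3·6 + 7
         = 18 + 7
         = 25
Then: 6 × 25 = 150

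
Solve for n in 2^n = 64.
6

Working:
2^6 = 64, so n = 6.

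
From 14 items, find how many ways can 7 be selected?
3,432

Solution: C(14,7) = 14! / (7! × (14-7)!)
         = 14! / (7! × 7!)
         = 3,432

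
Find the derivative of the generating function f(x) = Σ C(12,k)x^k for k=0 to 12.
Term-by-term differentiation gives Σ k·C(12,k)x^{k-1} for k=1 to 12.
Final answer: Σ k·C(12,k)x^(k-1) for k=1 to 12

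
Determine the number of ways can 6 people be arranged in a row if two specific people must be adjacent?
240

Explanation: Treat pair as unit: (6-1)! arrangements × 2 internal orders = 240.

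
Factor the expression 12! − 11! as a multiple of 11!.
11 × 11! = 439,084,800

Working:
12! − 11! = 12·11! − 11! = (12 − 1)·11! = 11 × 11! = 439,084,800.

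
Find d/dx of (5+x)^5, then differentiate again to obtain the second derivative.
20(5+x)^3

Working:
First derivative: 5(5+x)^{4}. Second derivative: 5·4·(5+x)^{3} = 20(5+x)^{3}.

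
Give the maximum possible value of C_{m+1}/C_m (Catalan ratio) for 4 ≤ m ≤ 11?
46/13

C_{m+1}/C_m = 2(2m+1)/(m+2), which increases with m. Maximum at m = 11: 2·23/13 = 46/13.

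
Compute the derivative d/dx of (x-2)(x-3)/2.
(2x - 5)/2

Solution: d/dx[(x-2)(x-3)] = (x-3) + (x-2) = 2x - 5. Dividing by 2 gives (2x - 5)/2.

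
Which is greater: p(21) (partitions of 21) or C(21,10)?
C(21,10)

Reasoning: Pentagonal recurrence p(n) = p(n−1) + p(n−2) − p(n−5) − p(n−7) + …: p(21) = p(20) + p(19) − p(16) − p(14) + p(9) + p(6) = 627 + 490 − 231 − 135 + 30 + 11 = 792; C(21,10) = 352,716.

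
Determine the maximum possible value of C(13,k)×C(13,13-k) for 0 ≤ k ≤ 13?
2,944,656

Solution: C(13,k)·C(13,13-k) = C(13,k)², maximised at the centre k = 6: C(13,6)² = 2,944,656.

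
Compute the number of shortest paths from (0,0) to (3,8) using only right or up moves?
165

Working:
Choose 3 rights from 11 moves: C(11,3) = 165.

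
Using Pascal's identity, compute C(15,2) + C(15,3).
560

Reasoning: C(15,2) + C(15,3) = C(16,3) = 560.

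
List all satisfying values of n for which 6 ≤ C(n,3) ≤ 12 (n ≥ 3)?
C(4,3)=4; C(5,3)=10; C(6,3)=20. So valid n = 5.

Answer: 5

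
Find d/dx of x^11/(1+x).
(11x^10(1+x) - x^11)/(1+x)²

Explanation: Quotient rule: [11x^{10}(1+x) - x^11]/(1+x)².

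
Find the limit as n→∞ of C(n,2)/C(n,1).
∞

Reasoning: C(n,2)/C(n,1) = (n-1)/2 → ∞ as n → ∞.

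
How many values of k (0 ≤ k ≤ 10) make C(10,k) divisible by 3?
7

Checking C(10,k) mod 3 for k = 0..10: divisible at k = 2, 3, 4, 5, 6, 7, 8. That's 7 values.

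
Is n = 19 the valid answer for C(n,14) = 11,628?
C(19,14) = 19·18·17·16·15·14·13·12·11·10·9·8·7·6/14! = 1,013,709,170,073,600/87,178,291,200 = 11,628, which equals 11,628.
Final answer: Yes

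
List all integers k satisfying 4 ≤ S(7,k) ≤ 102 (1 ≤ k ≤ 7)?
2, 6

Solution: S(7,1)=1; S(7,2)=63; S(7,3)=301; S(7,4)=350; S(7,5)=140; S(7,6)=21; S(7,7)=1. So valid k = 2, 6.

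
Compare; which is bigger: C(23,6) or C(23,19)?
C(23,6)

Working:
C(23,6)=100,947, C(23,19)=8,855.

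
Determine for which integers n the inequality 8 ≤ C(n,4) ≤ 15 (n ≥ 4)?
6
C(5,4)=5; C(6,4)=15; C(7,4)=35. So valid n = 6.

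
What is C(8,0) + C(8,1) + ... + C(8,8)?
256

Solution: Sum of binomial coefficients = 2^8 = 256.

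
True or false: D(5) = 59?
False

Derangements of 5 elements: D(5) = (5-1)·[D(4) + D(3)] = 4·[9 + 2] = 44.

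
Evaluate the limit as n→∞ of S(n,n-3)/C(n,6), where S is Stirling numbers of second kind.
15

Reasoning: The leading term of S(n,n-3) as a polynomial in n is (5)!!·C(n,6), so the ratio → (5)!! = 15.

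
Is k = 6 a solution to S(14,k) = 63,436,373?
Yes

Explanation: S(14,6) = 6·S(13,6) + S(13,5) = 6·9,321,312 + 7,508,501 = 63,436,373, which equals 63,436,373.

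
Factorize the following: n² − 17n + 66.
(n − 6)(n − 11)

Solution: Seek roots whose sum is 17 and product is 66: (6, 11). So n² − 17n + 66 = (n − 6)(n − 11).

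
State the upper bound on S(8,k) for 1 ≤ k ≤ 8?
Row S(8,k) for k = 1..8 (via S(n,k) = k·S(n−1,k) + S(n−1,k−1)): 1, 127, 966, 1,701, 1,050, 266, 28, 1. The row is unimodal; maximum at k = 4: 1,701.

Answer: 1,701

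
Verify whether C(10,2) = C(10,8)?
True

Explanation: Symmetry C(n,k) = C(n,n-k): C(10,2) = 45 and C(10,8) = 45. Both sides agree, so the statement holds.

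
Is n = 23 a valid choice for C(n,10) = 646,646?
C(23,10) = 23·22·21·20·19·18·17·16·15·14/10! = 4,151,586,700,800/3,628,800 = 1,144,066, which does not equal 646,646.

Answer: No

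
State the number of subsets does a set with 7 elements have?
Each element can be included or excluded: 2^7 = 128.

Answer: 128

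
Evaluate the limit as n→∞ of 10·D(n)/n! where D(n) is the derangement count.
D(n)/n! → 1/e, so 10·D(n)/n! → 10/e.
Final answer: 10/e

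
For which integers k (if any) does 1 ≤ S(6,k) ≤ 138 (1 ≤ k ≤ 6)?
1, 2, 3, 4, 5, 6
S(6,1)=1; S(6,2)=31; S(6,3)=90; S(6,4)=65; S(6,5)=15; S(6,6)=1. So valid k = 1, 2, 3, 4, 5, 6.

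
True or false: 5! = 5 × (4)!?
True
By definition n! = n × (n-1)!, so 5! = 5 × 4!.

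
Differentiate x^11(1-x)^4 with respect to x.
11x^10(1-x)^4 - 4x^11(1-x)^3

Reasoning: Product rule: 11x^{10}(1-x)^{4} + x^11·(-4)(1-x)^{3}.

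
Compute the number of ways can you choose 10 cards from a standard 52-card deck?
15,820,024,220

Explanation: C(52,10) = 15,820,024,220.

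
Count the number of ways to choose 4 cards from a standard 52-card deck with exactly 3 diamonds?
11,154

Working:
13 diamonds and 39 non-diamonds: C(13,3) × C(39,1) = 286 × 39 = 11,154.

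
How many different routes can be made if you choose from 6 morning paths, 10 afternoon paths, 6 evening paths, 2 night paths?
720

Solution: By the multiplication principle: 6 × 10 × 6 × 2 = 720.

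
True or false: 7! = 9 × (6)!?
False

7! = 7 × 6! = 5,040, but 9 × 6! = 6,480.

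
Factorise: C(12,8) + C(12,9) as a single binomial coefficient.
C(13,9)

By Pascal's identity: C(12,8) + C(12,9) = C(13,9) = 715.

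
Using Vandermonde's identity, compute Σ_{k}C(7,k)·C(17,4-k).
10,626
= C(7+17,4) = C(24,4) = 10,626.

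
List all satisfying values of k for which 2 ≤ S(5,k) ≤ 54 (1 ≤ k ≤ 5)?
2, 3, 4

S(5,1)=1; S(5,2)=15; S(5,3)=25; S(5,4)=10; S(5,5)=1. So valid k = 2, 3, 4.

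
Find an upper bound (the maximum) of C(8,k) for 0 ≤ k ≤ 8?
Maximum at k = 4: C(8,4) = 70.
Final answer: 70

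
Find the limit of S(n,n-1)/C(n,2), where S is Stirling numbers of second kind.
1

Reasoning: S(n,n-1) = C(n,2), so the limit is 1.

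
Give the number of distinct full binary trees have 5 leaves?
14

Reasoning: Using the Catalan number formula: C_n = C(2n, n) / (n+1)
C_4 = C(8, 4) / (4+1)
     = 70 / 5
     = 14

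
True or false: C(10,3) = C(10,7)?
True

Reasoning: C(10,3) = C(10,10-3) by the symmetry property; both equal 120.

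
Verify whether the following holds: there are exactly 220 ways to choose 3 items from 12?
True

Explanation: C(12,3) = 220.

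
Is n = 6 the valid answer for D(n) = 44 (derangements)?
D(6) = (6-1)·[D(5) + D(4)] = 5·[44 + 9] = 265, which does not equal 44.

Answer: No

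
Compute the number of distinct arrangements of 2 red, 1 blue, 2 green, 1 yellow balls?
180

Explanation: Multinomial: 6!/(2! × 1! × 2! × 1!) = 180.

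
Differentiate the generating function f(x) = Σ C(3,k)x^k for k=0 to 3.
Σ k·C(3,k)x^(k-1) for k=1 to 3

Term-by-term differentiation gives Σ k·C(3,k)x^{k-1} for k=1 to 3.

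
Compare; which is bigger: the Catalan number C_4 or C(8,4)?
C(8,4)
C_4 = C(8,4)/(4+1) = 70/5 = 14; C(8,4) = 70.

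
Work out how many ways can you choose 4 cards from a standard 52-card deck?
270,725

Working:
C(52,4) = 270,725.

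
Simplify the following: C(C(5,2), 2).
45

C(5,2) = 10, then C(10, 2) = 45.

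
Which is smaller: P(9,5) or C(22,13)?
P(9,5)

Reasoning: P(9,5)=15,120, C(22,13)=497,420.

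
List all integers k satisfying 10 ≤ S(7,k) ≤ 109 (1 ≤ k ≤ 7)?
2, 6

Working:
S(7,1)=1; S(7,2)=63; S(7,3)=301; S(7,4)=350; S(7,5)=140; S(7,6)=21; S(7,7)=1. So valid k = 2, 6.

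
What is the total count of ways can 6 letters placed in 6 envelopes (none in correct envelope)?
Using D(n) = (n-1)[D(n-1) + D(n-2)]:
D(6) = (6-1) × [D(5) + D(4)]
      = 5 × [44 + 9]
      = 5 × 53
      = 265

Answer: 265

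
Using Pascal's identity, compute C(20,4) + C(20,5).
20,349
C(20,4) + C(20,5) = C(21,5) = 20,349.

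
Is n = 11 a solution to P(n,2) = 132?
No
P(11,2) = 11·10 = 110, which does not equal 132.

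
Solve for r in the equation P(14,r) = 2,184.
3

Working:
P(14,r) = 14·13·…·(14−r+1), a product of r factors. Multiplying down from 14: 14 = 14; 14·13 = 182; 14·13·12 = 2,184 ✓ (3 factors). So r = 3.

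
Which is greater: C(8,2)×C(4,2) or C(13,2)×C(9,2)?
C(8,2)×C(4,2)=168, C(13,2)×C(9,2)=2,808.

Answer: C(13,2)×C(9,2)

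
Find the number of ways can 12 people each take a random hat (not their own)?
Using D(n) = (n-1)[D(n-1) + D(n-2)]:
D(12) = (12-1) × [D(11) + D(10)]
      = 11 × [14684570 + 1334961]
      = 11 × 16019531
      = 176,214,841

Answer: 176,214,841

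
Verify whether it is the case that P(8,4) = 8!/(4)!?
True

Reasoning: Permutation formula P(n,k) = n!/(n-k)!: 8!/4! = 40,320/24 = 1,680 = P(8,4). The statement holds.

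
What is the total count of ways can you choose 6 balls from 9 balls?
84

Reasoning: C(9,6) = 9! / (6! × (9-6)!)
         = 9! / (6! × 3!)
         = 84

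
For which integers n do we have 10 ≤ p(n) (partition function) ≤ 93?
6, 7, 8, 9, 10, 11, 12

Explanation: Tabulating p(n) via p(n) = p(n−1) + p(n−2) − p(n−5) − p(n−7) + …: p(5)=7; p(6)=11; p(7)=15; p(8)=22; p(9)=30; p(10)=42; p(11)=56; p(12)=77; p(13)=101. So valid n = 6, 7, 8, 9, 10, 11, 12.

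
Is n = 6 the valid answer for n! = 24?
6! = 6·5! = 6·120 = 720, which does not equal 24.
Final answer: No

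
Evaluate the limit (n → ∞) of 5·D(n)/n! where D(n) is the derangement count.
5/e

Explanation: D(n)/n! → 1/e, so 5·D(n)/n! → 5/e.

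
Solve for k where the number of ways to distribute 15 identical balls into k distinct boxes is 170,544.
Stars and bars: the count is C(15+k−1, k−1), increasing in k. k=6: C(20,5) = 15,504, k=7: C(21,6) = 54,264, k=8: C(22,7) = 170,544 ✓. So k = 8.
Final answer: 8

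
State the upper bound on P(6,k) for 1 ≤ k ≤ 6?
720

P(6,k) increases in k, so maximum at k = 6: 6! = 720.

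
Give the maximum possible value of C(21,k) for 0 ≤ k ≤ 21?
352,716

Reasoning: Maximum at k = 10 or k = 11: C(21,10) = 352,716.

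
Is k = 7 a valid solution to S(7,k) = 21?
No

Explanation: S(7,7) = 7·S(6,7) + S(6,6) = 7·0 + 1 = 1, which does not equal 21.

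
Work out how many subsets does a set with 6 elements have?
64
Each element can be included or excluded: 2^6 = 64.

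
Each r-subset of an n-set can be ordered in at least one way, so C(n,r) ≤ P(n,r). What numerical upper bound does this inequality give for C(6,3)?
120

Explanation: P(6,3) = 6·5·4 = 120, so C(6,3) ≤ 120. (The bound is loose by a factor of 3! = 6: C(6,3) = 120/6 = 20.)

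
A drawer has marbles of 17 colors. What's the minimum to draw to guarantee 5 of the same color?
69

Worst case: 4 of each = 68. One more: 69.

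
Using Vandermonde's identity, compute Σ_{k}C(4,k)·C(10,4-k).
1,001

Reasoning: = C(4+10,4) = C(14,4) = 1,001.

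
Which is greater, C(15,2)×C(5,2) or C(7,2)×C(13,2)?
C(7,2)×C(13,2)

Working:
C(15,2)×C(5,2)=1,050, C(7,2)×C(13,2)=1,638.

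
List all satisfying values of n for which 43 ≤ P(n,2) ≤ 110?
P(7,2)=42; P(8,2)=56; P(9,2)=72; P(10,2)=90; P(11,2)=110; P(12,2)=132. So valid n = 8, 9, 10, 11.

Answer: 8, 9, 10, 11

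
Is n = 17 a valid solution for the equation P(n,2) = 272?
Yes

Solution: P(17,2) = 17·16 = 272, which equals 272.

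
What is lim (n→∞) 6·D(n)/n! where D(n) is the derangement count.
D(n)/n! → 1/e, so 6·D(n)/n! → 6/e.

Answer: 6/e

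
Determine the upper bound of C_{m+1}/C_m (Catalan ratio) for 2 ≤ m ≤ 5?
C_{m+1}/C_m = 2(2m+1)/(m+2), which increases with m. Maximum at m = 5: 2·11/7 = 22/7.

Answer: 22/7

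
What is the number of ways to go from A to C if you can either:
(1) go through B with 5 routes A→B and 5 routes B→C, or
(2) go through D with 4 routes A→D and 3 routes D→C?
37

Solution: Route via B: 5×5=25. Route via D: 4×3=12. Total: 37.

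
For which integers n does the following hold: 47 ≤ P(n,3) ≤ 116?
P(4,3)=24; P(5,3)=60; P(6,3)=120. So valid n = 5.

Answer: 5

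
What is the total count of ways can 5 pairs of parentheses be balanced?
42

Working:
Using the Catalan number formula: C_n = C(2n, n) / (n+1)
C_5 = C(10, 5) / (5+1)
     = 252 / 6
     = 42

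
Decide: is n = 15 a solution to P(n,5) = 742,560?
No

Explanation: P(15,5) = 15·14·13·12·11 = 360,360, which does not equal 742,560.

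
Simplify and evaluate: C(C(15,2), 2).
5,460

Reasoning: C(15,2) = 105, then C(105, 2) = 5,460.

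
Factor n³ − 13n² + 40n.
n(n − 5)(n − 8)

Explanation: n³ − 13n² + 40n = n(n² − 13n + 40) = n(n − 5)(n − 8).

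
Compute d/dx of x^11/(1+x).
(11x^10(1+x) - x^11)/(1+x)²

Solution: Quotient rule: [11x^{10}(1+x) - x^11]/(1+x)².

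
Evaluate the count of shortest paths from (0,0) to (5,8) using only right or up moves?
1,287

Solution: Choose 5 rights from 13 moves: C(13,5) = 1,287.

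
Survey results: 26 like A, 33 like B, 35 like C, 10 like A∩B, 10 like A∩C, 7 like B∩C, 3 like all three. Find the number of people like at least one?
70

Working:
|A∪B∪C| = 26+33+35-10-10-7+3 = 70.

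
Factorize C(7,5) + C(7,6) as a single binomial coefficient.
C(8,6)
By Pascal's identity: C(7,5) + C(7,6) = C(8,6) = 28.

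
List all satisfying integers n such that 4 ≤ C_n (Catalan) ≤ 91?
C_2=2; C_3=5; C_4=14; C_5=42; C_6=132. So valid n = 3, 4, 5.
Final answer: 3, 4, 5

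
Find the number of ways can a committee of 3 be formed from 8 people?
C(8,3) = 8! / (3! × (8-3)!)
         = 8! / (3! × 5!)
         = 56

Answer: 56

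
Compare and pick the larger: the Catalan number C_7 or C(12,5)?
C(12,5)
C_7 = C(14,7)/(7+1) = 3,432/8 = 429; C(12,5) = 792.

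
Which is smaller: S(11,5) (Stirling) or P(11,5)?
S(11,5) = 5·S(10,5) + S(10,4) = 5·42,525 + 34,105 = 246,730; P(11,5) = 55,440.

Answer: P(11,5)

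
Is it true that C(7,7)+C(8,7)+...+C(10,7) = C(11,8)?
Hockey stick identity gives Σ = C(11,8) = 165; RHS C(11,8) = 165.

Answer: True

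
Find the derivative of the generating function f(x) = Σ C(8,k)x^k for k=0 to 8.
Σ k·C(8,k)x^(k-1) for k=1 to 8

Solution: Term-by-term differentiation gives Σ k·C(8,k)x^{k-1} for k=1 to 8.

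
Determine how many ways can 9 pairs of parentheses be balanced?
Using the Catalan number formula: C_n = C(2n, n) / (n+1)
C_9 = C(18, 9) / (9+1)
     = 48620 / 10
     = 4,862

Answer: 4,862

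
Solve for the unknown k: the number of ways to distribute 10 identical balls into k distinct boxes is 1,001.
5

Stars and bars: the count is C(10+k−1, k−1), increasing in k. k=3: C(12,2) = 66, k=4: C(13,3) = 286, k=5: C(14,4) = 1,001 ✓. So k = 5.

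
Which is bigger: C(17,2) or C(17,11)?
C(17,11)

Reasoning: C(17,2)=136, C(17,11)=12,376.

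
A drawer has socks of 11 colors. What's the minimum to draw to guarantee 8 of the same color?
78

Worst case: 7 of each = 77. One more: 78.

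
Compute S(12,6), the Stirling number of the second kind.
1,323,652

Explanation: Using the Stirling recurrence: S(n,k) = k·S(n-1,k) + S(n-1,k-1)
S(12,6) = 6·S(11,6) + S(11,5)
         = 6·179487 + 246730
         = 1076922 + 246730
         = 1,323,652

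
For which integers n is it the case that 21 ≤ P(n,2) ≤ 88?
6, 7, 8, 9
P(5,2)=20; P(6,2)=30; P(7,2)=42; P(8,2)=56; P(9,2)=72; P(10,2)=90. So valid n = 6, 7, 8, 9.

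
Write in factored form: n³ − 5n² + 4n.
n(n − 1)(n − 4)
n³ − 5n² + 4n = n(n² − 5n + 4) = n(n − 1)(n − 4).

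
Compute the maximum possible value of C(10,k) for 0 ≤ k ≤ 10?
Maximum at k = 5: C(10,5) = 252.

Answer: 252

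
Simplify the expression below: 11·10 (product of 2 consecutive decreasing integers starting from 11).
110

Explanation: This is P(11,2) = 11!/(9)! = 110.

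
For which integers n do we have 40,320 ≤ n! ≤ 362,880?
8, 9

Explanation: n! is strictly increasing; 8! = 40,320 and 9! = 362,880, so valid n = 8, 9.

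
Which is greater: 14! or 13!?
14!=87,178,291,200, 13!=6,227,020,800. 14! > 13!.

Answer: 14!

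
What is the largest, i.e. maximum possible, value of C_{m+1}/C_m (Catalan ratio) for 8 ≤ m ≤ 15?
62/17

Explanation: C_{m+1}/C_m = 2(2m+1)/(m+2), which increases with m. Maximum at m = 15: 2·31/17 = 62/17.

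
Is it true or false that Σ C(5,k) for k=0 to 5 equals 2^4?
False

Binomial theorem: Σ C(5,k) = (1+1)^5 = 2^5 = 32; RHS 2^4 = 16.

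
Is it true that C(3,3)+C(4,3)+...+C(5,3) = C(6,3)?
False

Working:
Hockey stick identity gives Σ = C(6,4) = 15; RHS C(6,3) = 20.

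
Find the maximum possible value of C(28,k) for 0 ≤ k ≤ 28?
40,116,600

Explanation: Maximum at k = 14: C(28,14) = 40,116,600.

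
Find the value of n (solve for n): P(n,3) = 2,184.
14

Solution: P(n,3) = n(n−1)(n−2) is increasing in n; n(n−1)(n−2) ≈ (n−1)^3 = 2,184 gives n ≈ 14.0. Check: P(12,3) = 1,320, P(13,3) = 1,716, P(14,3) = 2,184 ✓. So n = 14.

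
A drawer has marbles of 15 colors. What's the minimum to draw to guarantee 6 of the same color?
Worst case: 5 of each = 75. One more: 76.

Answer: 76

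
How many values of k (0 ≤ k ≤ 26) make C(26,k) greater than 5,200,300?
7

Explanation: Row 26 is unimodal and symmetric about k=26/2. C(26,9)=3,124,550 ≤ 5,200,300; C(26,10)=5,311,735 > 5,200,300; by symmetry C(26,k) > 5,200,300 for k = 10..16. That's 16 - 10 + 1 = 7 values.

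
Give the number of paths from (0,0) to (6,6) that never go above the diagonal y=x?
Counted by the Catalan number C_6: C_6 = C(12,6)/(6+1) = 924/7 = 132.
Final answer: 132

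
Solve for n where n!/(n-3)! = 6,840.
20

Working:
n!/(n-3)! = n×(n-1)×(n-2), a product of 3 consecutive integers ≈ (n−1)^3. 6,840^(1/3) + 1 ≈ 20.0; check n = 20: 20×19×18 = 6,840 ✓. So n = 20.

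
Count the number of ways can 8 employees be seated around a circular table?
5,040

Reasoning: Circular arrangements: (8-1)! = 5,040.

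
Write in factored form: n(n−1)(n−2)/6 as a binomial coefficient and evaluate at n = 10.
n(n−1)(n−2)/6 = n!/(3!(n−3)!) = C(n,3). At n = 10: C(10,3) = 120.

Answer: C(n,3); C(10,3) = 120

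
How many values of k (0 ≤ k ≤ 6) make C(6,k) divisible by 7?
Checking C(6,k) mod 7 for k = 0..6: none are divisible by 7. Count = 0.

Answer: 0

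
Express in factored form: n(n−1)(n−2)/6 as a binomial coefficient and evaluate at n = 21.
C(n,3); C(21,3) = 1,330

Working:
n(n−1)(n−2)/6 = n!/(3!(n−3)!) = C(n,3). At n = 21: C(21,3) = 1,330.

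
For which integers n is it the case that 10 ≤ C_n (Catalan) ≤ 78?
C_3=5; C_4=14; C_5=42; C_6=132. So valid n = 4, 5.

Answer: 4, 5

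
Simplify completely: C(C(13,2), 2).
C(13,2) = 78, then C(78, 2) = 3,003.
Final answer: 3,003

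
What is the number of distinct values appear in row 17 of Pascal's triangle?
9

Working:
Row 17 has entries C(17,0)..C(17,17); by symmetry C(17,k)=C(17,17-k), giving 9 distinct values.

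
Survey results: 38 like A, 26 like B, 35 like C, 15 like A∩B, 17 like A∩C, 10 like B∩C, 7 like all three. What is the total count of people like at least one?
64

Explanation: |A∪B∪C| = 38+26+35-15-17-10+7 = 64.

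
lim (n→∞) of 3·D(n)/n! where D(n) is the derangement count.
3/e

D(n)/n! → 1/e, so 3·D(n)/n! → 3/e.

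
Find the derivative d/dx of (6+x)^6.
6(6+x)^5

Solution: Using the power rule: d/dx (6+x)^6 = 6(6+x)^{5}.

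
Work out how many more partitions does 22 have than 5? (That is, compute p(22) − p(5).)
Pentagonal recurrence p(n) = p(n−1) + p(n−2) − p(n−5) − p(n−7) + …: p(22) = p(21) + p(20) − p(17) − p(15) + p(10) + p(7) − p(0) = 792 + 627 − 297 − 176 + 42 + 15 − 1 = 1,002.
p(5) = p(4) + p(3) − p(0) = 5 + 3 − 1 = 7.
Difference = 1,002 − 7 = 995.

Answer: 995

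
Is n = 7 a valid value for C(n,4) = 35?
C(7,4) = 7·6·5·4/4! = 840/24 = 35, which equals 35.
Final answer: Yes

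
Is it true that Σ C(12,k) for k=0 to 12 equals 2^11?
Binomial theorem: Σ C(12,k) = (1+1)^12 = 2^12 = 4,096; RHS 2^11 = 2,048.
Final answer: False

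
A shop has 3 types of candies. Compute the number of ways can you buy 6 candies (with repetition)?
28

Reasoning: Stars and bars: C(6+3-1, 6) = C(8, 6) = 28.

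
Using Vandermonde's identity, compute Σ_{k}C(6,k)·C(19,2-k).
= C(6+19,2) = C(25,2) = 300.

Answer: 300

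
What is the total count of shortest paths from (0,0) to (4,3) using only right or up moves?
Choose 4 rights from 7 moves: C(7,4) = 35.

Answer: 35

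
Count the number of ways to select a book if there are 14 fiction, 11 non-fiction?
25

Reasoning: By the addition principle: 14 + 11 = 25.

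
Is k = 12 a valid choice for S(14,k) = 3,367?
Yes

Solution: S(14,12) = 12·S(13,12) + S(13,11) = 12·78 + 2,431 = 3,367, which equals 3,367.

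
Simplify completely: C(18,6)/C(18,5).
13/6

C(n,k+1)/C(n,k) = (n−k)/(k+1). Here (18−5)/(5+1) = 13/6 = 13/6.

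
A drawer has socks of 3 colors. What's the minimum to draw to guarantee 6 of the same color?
16
Worst case: 5 of each = 15. One more: 16.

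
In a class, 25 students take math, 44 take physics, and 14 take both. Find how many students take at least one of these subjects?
|A∪B| = |A|+|B|-|A∩B| = 25+44-14 = 55.
Final answer: 55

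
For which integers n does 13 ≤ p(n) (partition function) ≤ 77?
7, 8, 9, 10, 11, 12

Solution: Tabulating p(n) via p(n) = p(n−1) + p(n−2) − p(n−5) − p(n−7) + …: p(6)=11; p(7)=15; p(8)=22; p(9)=30; p(10)=42; p(11)=56; p(12)=77; p(13)=101. So valid n = 7, 8, 9, 10, 11, 12.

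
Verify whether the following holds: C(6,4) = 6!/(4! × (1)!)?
The correct denominator is 4!×2!, giving C(6,4) = 15; the stated RHS is 6!/(4!×1!) = 30 ≠ 15, so the statement does not hold.
Final answer: False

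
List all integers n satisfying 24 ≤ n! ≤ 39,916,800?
n! is strictly increasing; 4! = 24 and 11! = 39,916,800, so valid n = 4, 5, 6, 7, 8, 9, 10, 11.

Answer: 4, 5, 6, 7, 8, 9, 10, 11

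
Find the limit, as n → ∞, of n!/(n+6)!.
n!/(n+6)! = 1/[(n+1)(n+2)···(n+6)] → 0 as n → ∞.

Answer: 0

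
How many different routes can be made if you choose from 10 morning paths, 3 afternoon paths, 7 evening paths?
210

By the multiplication principle: 10 × 3 × 7 = 210.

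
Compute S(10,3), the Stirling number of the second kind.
9,330
Using the Stirling recurrence: S(n,k) = k·S(n-1,k) + S(n-1,k-1)
S(10,3) = 3·S(9,3) + S(9,2)
         = 3·3025 + 255
         = 9075 + 255
         = 9,330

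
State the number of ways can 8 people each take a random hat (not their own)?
Using D(n) = (n-1)[D(n-1) + D(n-2)]:
D(8) = (8-1) × [D(7) + D(6)]
      = 7 × [1854 + 265]
      = 7 × 2119
      = 14,833

Answer: 14,833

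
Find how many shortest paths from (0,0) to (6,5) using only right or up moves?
462

Solution: Choose 6 rights from 11 moves: C(11,6) = 462.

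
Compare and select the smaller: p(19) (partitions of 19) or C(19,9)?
p(19)

Reasoning: Pentagonal recurrence p(n) = p(n−1) + p(n−2) − p(n−5) − p(n−7) + …: p(19) = p(18) + p(17) − p(14) − p(12) + p(7) + p(4) = 385 + 297 − 135 − 77 + 15 + 5 = 490; C(19,9) = 92,378.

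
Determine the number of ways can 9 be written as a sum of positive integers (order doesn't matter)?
30

Explanation: Pentagonal recurrence p(n) = p(n−1) + p(n−2) − p(n−5) − p(n−7) + …: p(9) = p(8) + p(7) − p(4) − p(2) = 22 + 15 − 5 − 2 = 30.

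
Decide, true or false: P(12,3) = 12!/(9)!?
True
Permutation formula P(n,k) = n!/(n-k)!: 12!/9! = 479,001,600/362,880 = 1,320 = P(12,3). The statement holds.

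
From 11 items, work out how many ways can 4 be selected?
330

Working:
C(11,4) = 11! / (4! × (11-4)!)
         = 11! / (4! × 7!)
         = 330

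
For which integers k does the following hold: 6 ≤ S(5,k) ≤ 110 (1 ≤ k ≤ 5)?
2, 3, 4

S(5,1)=1; S(5,2)=15; S(5,3)=25; S(5,4)=10; S(5,5)=1. So valid k = 2, 3, 4.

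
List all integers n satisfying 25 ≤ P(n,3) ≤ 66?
5
P(4,3)=24; P(5,3)=60; P(6,3)=120. So valid n = 5.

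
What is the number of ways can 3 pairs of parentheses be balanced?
5

Solution: Using the Catalan number formula: C_n = C(2n, n) / (n+1)
C_3 = C(6, 3) / (3+1)
     = 20 / 4
     = 5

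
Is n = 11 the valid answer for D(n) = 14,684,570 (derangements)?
Yes

Reasoning: D(11) = (11-1)·[D(10) + D(9)] = 10·[1,334,961 + 133,496] = 14,684,570, which equals 14,684,570.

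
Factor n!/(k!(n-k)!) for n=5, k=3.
This is the binomial coefficient C(5,3) = 10.
Final answer: C(5,3) = 10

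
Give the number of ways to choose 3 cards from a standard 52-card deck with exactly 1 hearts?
9,633

Working:
13 hearts and 39 non-hearts: C(13,1) × C(39,2) = 13 × 741 = 9,633.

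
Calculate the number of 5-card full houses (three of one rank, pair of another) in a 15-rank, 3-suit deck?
630
Triple rank: 15. Triple suits: C(3,3)=1. Pair rank: 14. Pair suits: C(3,2)=3. Total: 630.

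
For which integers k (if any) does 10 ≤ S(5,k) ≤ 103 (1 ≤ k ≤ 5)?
2, 3, 4

Working:
S(5,1)=1; S(5,2)=15; S(5,3)=25; S(5,4)=10; S(5,5)=1. So valid k = 2, 3, 4.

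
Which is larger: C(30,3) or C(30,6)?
C(30,6)
C(30,3)=4,060, C(30,6)=593,775.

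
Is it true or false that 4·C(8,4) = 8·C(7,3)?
True
Absorption identity k·C(n,k) = n·C(n-1,k-1). LHS = 4·70 = 280; RHS = 8·35 = 280.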